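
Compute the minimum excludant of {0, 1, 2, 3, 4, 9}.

The values 0, 1, 2, 3, 4 are all present; 5 is the first non-negative integer missing from the set.

5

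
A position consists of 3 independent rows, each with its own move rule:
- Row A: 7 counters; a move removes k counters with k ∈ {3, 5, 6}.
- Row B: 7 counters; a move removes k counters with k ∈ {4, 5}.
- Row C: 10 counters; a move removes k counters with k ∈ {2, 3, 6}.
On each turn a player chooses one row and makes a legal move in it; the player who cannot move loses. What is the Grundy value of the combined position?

For row A, compute g(0), g(1), … with moves {3, 5, 6}:
k:     0  1  2  3  4  5  6  7
g(k):  0  0  0  1  1  1  2  2
So g(7) = 2.
For row B, compute g(0), g(1), … with moves {4, 5}:
k:     0  1  2  3  4  5  6  7
g(k):  0  0  0  0  1  1  1  1
So g(7) = 1.
Grundy values for row C (subtraction set {2, 3, 6}):
k:     0  1  2  3  4  5  6  7  8  9 10
g(k):  0  0  1  1  2  0  3  1  2  0  0
So g(10) = 0.
The value of a disjunctive sum is the nim-sum of the parts.
Combined value = 2 XOR 1 XOR 0 = 3.

3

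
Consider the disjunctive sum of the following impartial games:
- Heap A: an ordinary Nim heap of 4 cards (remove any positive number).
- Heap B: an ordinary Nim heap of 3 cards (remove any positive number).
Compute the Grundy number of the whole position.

Heap A is a plain Nim heap of size 4, so its Grundy value is 4.
Heap B is a plain Nim heap of size 3, so its Grundy value is 3.
By the Sprague-Grundy theorem, the Grundy value of a sum of independent games is the XOR of the component values.
Combined value = 4 ⊕ 3 = 7.

7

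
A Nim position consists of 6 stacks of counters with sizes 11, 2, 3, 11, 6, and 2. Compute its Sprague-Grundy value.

Compute the nim-sum pairwise:
11 ⊕ 2 = 9
9 ⊕ 3 = 10
10 ⊕ 11 = 1
1 ⊕ 6 = 7
7 ⊕ 2 = 5

5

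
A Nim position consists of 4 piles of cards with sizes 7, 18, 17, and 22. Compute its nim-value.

Compute the nim-sum pairwise:
7 ⊕ 18 = 21
21 ⊕ 17 = 4
4 ⊕ 22 = 18

18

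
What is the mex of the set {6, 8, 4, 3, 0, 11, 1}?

2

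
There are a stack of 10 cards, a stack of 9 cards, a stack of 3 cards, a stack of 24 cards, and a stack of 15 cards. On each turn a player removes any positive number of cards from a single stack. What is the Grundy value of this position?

23

Nim-sum: 10 XOR 9 XOR 3 XOR 24 XOR 15 = 23.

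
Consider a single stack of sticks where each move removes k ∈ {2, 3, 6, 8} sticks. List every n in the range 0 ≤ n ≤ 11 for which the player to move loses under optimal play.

0, 1, 5, 10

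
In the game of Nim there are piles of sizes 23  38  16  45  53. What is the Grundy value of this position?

Compute the nim-sum pairwise:
23 ^ 38 = 49
49 ^ 16 = 33
33 ^ 45 = 12
12 ^ 53 = 57

57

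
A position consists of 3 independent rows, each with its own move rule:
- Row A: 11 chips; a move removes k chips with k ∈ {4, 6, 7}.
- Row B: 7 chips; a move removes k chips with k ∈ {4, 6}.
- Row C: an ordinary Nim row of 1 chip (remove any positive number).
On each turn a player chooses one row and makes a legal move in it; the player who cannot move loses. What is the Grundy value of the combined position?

0

Grundy values for row A (subtraction set {4, 6, 7}):
k:     0  1  2  3  4  5  6  7  8  9 10 11
g(k):  0  0  0  0  1  1  1  1  2  2  2  0
So g(11) = 0.
For row B, compute g(0), g(1), … with moves {4, 6}:
g(0) = mex{} = 0
g(1) = mex{} = 0
g(2) = mex{} = 0
g(3) = mex{} = 0
g(4) = mex{0} = 1
g(5) = mex{0} = 1
g(6) = mex{0} = 1
g(7) = mex{0} = 1
So g(7) = 1.
Row C is a plain Nim row of size 1, so its Grundy value is 1.
The value of a disjunctive sum is the nim-sum of the parts.
Combined value = 0 XOR 1 XOR 1 = 0.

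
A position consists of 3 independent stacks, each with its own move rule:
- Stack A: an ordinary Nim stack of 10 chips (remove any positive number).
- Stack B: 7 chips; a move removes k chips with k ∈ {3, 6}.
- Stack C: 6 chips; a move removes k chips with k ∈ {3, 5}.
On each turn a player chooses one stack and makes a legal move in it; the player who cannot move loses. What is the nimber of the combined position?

Stack A is a plain Nim stack of size 10, so its Grundy value is 10.
For stack B, compute g(0), g(1), … with moves {3, 6}:
k:     0  1  2  3  4  5  6  7
g(k):  0  0  0  1  1  1  2  2
So g(7) = 2.
Grundy values for stack C (subtraction set {3, 5}):
k:     0  1  2  3  4  5  6
g(k):  0  0  0  1  1  1  2
So g(6) = 2.
By the Sprague-Grundy theorem, the Grundy value of a sum of independent games is the XOR of the component values.
Combined value = 10 XOR 2 XOR 2 = 10.

10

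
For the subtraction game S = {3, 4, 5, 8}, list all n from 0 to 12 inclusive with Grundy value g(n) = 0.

Compute g(0), g(1), … for moves {3, 4, 5, 8}:
k:     0  1  2  3  4  5  6  7  8  9 10 11 12
g(k):  0  0  0  1  1  1  2  2  2  3  3  0  0
The P-positions (g = 0) in 0..12 are 0, 1, 2, 11, 12.

0, 1, 2, 11, 12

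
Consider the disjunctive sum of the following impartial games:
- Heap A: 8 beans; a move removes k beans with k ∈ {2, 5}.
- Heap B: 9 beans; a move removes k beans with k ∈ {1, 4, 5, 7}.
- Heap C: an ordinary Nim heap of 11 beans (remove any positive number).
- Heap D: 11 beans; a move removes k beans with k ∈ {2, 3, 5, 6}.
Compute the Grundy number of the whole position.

11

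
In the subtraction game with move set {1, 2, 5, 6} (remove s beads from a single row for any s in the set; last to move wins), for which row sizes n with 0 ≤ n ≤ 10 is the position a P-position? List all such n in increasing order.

0, 3, 7, 10

Grundy values for subtraction set {1, 2, 5, 6}:
g(0) = mex{} = 0
g(1) = mex{0} = 1
g(2) = mex{0,1} = 2
g(3) = mex{1,2} = 0
g(4) = mex{0,2} = 1
g(5) = mex{0,1} = 2
g(6) = mex{0,1,2} = 3
g(7) = mex{1,2,3} = 0
g(8) = mex{0,2,3} = 1
g(9) = mex{0,1} = 2
g(10) = mex{1,2} = 0
The P-positions (g = 0) in 0..10 are 0, 3, 7, 10.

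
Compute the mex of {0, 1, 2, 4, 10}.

3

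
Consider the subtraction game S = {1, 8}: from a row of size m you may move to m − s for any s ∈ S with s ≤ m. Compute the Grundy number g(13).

0

Grundy values for subtraction set {1, 8}:
k:     0  1  2  3  4  5  6  7  8  9 10 11 12 13
g(k):  0  1  0  1  0  1  0  1  2  0  1  0  1  0
So g(13) = 0.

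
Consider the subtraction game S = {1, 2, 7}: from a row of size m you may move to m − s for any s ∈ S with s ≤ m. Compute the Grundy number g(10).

1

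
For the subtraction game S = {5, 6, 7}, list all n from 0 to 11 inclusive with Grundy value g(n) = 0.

Grundy values for subtraction set {5, 6, 7}:
g(0) = mex{} = 0
g(1) = mex{} = 0
g(2) = mex{} = 0
g(3) = mex{} = 0
g(4) = mex{} = 0
g(5) = mex{0} = 1
g(6) = mex{0} = 1
g(7) = mex{0} = 1
g(8) = mex{0} = 1
g(9) = mex{0} = 1
g(10) = mex{0,1} = 2
g(11) = mex{0,1} = 2
The P-positions (g = 0) in 0..11 are 0, 1, 2, 3, 4.

0, 1, 2, 3, 4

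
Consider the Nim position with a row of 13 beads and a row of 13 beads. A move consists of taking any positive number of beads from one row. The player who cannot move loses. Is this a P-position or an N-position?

P-position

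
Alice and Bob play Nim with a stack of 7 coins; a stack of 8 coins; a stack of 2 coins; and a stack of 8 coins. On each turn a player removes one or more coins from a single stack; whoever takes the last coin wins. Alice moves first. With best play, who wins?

Alice wins

Nim-sum: 7 ⊕ 8 ⊕ 2 ⊕ 8 = 5.
The nim-sum is 5 ≠ 0, so this is an N-position: the player to move can win; Alice has a winning move.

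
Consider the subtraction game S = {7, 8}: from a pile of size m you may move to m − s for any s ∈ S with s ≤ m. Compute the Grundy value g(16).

Compute g(0), g(1), … for moves {7, 8}:
k:     0  1  2  3  4  5  6  7  8  9 10 11 12 13 14 15 16
g(k):  0  0  0  0  0  0  0  1  1  1  1  1  1  1  2  0  0
So g(16) = 0.

0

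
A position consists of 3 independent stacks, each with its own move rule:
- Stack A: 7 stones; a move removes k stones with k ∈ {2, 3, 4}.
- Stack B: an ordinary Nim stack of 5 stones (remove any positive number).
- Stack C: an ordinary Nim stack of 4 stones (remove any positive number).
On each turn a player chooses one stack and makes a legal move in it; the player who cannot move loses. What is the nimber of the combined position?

1

Build the Grundy sequence for stack A with g(k) = mex{g(k−s) : s ∈ {2, 3, 4}, s ≤ k}:
k:     0  1  2  3  4  5  6  7
g(k):  0  0  1  1  2  2  0  0
So g(7) = 0.
Stack B is a plain Nim stack of size 5, so its Grundy value is 5.
Stack C is a plain Nim stack of size 4, so its Grundy value is 4.
By the Sprague-Grundy theorem, the Grundy value of a sum of independent games is the XOR of the component values.
Combined value = 0 XOR 5 XOR 4 = 1.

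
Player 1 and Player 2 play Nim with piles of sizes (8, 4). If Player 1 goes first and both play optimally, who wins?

Player 1 wins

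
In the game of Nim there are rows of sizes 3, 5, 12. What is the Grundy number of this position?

Compute the nim-sum pairwise:
3 ⊕ 5 = 6
6 ⊕ 12 = 10

10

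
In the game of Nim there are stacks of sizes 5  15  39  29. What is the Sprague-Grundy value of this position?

Nim-sum: 5 ⊕ 15 ⊕ 39 ⊕ 29 = 48.

48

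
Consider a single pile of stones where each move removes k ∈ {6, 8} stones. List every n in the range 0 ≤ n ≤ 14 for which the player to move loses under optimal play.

0, 1, 2, 3, 4, 5, 14

Grundy values for subtraction set {6, 8}:
g(0) = mex{} = 0
g(1) = mex{} = 0
g(2) = mex{} = 0
g(3) = mex{} = 0
g(4) = mex{} = 0
g(5) = mex{} = 0
g(6) = mex{0} = 1
g(7) = mex{0} = 1
g(8) = mex{0} = 1
g(9) = mex{0} = 1
g(10) = mex{0} = 1
g(11) = mex{0} = 1
g(12) = mex{0,1} = 2
g(13) = mex{0,1} = 2
g(14) = mex{1} = 0
The P-positions (g = 0) in 0..14 are 0, 1, 2, 3, 4, 5, 14.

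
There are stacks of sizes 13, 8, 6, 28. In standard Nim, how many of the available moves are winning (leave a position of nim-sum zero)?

1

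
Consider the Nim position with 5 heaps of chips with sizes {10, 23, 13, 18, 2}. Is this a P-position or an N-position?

Bitwise XOR of the heap sizes:
  01010  (10)
  10111  (23)
  01101  (13)
  10010  (18)
  00010  (2)
  -----
  00000  (0)
The nim-sum is 0, so this is a P-position: the player to move is in a losing position under optimal play.

P-position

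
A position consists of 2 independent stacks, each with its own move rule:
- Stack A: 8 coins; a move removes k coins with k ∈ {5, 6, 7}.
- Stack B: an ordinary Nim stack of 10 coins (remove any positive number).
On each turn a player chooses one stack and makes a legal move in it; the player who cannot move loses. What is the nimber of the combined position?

Build the Grundy sequence for stack A with g(k) = mex{g(k−s) : s ∈ {5, 6, 7}, s ≤ k}:
k:     0  1  2  3  4  5  6  7  8
g(k):  0  0  0  0  0  1  1  1  1
So g(8) = 1.
Stack B is a plain Nim stack of size 10, so its Grundy value is 10.
The value of a disjunctive sum is the nim-sum of the parts.
Combined value = 1 ⊕ 10 = 11.

11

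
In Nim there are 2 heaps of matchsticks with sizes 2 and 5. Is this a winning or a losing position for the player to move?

Bitwise XOR of the heap sizes:
  010  (2)
  101  (5)
  ---
  111  (7)
The nim-sum is 7 ≠ 0, so this is an N-position: the player to move can win.

Winning position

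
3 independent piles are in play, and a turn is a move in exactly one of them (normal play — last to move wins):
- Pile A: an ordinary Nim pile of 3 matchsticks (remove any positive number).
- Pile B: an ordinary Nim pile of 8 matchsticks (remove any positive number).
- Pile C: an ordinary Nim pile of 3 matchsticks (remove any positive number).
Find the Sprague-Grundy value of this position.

8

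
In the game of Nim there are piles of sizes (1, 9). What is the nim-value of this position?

8

Nim-sum: 1 ⊕ 9 = 8.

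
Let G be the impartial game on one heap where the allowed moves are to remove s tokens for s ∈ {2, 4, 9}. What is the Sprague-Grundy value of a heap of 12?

0

Compute g(0), g(1), … for moves {2, 4, 9}:
k:     0  1  2  3  4  5  6  7  8  9 10 11 12
g(k):  0  0  1  1  2  2  0  0  1  1  2  2  0
So g(12) = 0.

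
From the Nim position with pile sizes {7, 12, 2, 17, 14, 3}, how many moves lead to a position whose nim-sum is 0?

1

Compute the nim-sum pairwise:
7 ^ 12 = 11
11 ^ 2 = 9
9 ^ 17 = 24
24 ^ 14 = 22
22 ^ 3 = 21
The overall nim-sum is X = 21. A pile of size p has a winning move iff p XOR X < p (reduce it to p XOR X).
  7: 7 XOR 21 = 18 ≥ 7 — no move.
  12: 12 XOR 21 = 25 ≥ 12 — no move.
  2: 2 XOR 21 = 23 ≥ 2 — no move.
  17: 17 XOR 21 = 4 < 17 — winning move (to 4).
  14: 14 XOR 21 = 27 ≥ 14 — no move.
  3: 3 XOR 21 = 22 ≥ 3 — no move.
That gives 1 winning move.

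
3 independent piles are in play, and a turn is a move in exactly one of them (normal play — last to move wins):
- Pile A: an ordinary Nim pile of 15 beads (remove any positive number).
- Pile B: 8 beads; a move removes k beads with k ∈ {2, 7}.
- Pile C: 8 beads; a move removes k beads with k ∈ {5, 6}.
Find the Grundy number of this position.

12

Pile A is a plain Nim pile of size 15, so its Grundy value is 15.
For pile B, compute g(0), g(1), … with moves {2, 7}:
g(0) = mex{} = 0
g(1) = mex{} = 0
g(2) = mex{0} = 1
g(3) = mex{0} = 1
g(4) = mex{1} = 0
g(5) = mex{1} = 0
g(6) = mex{0} = 1
g(7) = mex{0} = 1
g(8) = mex{0,1} = 2
So g(8) = 2.
Grundy values for pile C (subtraction set {5, 6}):
g(0) = mex{} = 0
g(1) = mex{} = 0
g(2) = mex{} = 0
g(3) = mex{} = 0
g(4) = mex{} = 0
g(5) = mex{0} = 1
g(6) = mex{0} = 1
g(7) = mex{0} = 1
g(8) = mex{0} = 1
So g(8) = 1.
The value of a disjunctive sum is the nim-sum of the parts.
Combined value = 15 ⊕ 2 ⊕ 1 = 12.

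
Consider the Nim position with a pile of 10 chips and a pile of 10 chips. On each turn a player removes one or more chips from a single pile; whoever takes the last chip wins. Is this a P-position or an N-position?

Compute the nim-sum pairwise:
10 ^ 10 = 0
The nim-sum is 0, so this is a P-position: the player to move is in a losing position under optimal play.

P-position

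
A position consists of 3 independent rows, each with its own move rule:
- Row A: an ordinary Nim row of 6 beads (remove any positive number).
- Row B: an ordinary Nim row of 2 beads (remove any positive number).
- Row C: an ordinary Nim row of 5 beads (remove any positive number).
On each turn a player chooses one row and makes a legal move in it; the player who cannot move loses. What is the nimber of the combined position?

1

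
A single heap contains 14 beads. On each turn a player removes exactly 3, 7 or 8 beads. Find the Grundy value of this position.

1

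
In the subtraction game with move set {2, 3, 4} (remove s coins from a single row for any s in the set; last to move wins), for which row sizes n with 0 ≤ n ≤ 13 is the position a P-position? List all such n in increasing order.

0, 1, 6, 7, 12, 13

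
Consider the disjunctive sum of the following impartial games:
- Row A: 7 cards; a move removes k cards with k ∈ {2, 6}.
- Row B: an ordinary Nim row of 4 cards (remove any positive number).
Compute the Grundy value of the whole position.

5

Build the Grundy sequence for row A with g(k) = mex{g(k−s) : s ∈ {2, 6}, s ≤ k}:
g(0) = mex{} = 0
g(1) = mex{} = 0
g(2) = mex{0} = 1
g(3) = mex{0} = 1
g(4) = mex{1} = 0
g(5) = mex{1} = 0
g(6) = mex{0} = 1
g(7) = mex{0} = 1
So g(7) = 1.
Row B is a plain Nim row of size 4, so its Grundy value is 4.
By the Sprague-Grundy theorem, the Grundy value of a sum of independent games is the XOR of the component values.
Combined value = 1 XOR 4 = 5.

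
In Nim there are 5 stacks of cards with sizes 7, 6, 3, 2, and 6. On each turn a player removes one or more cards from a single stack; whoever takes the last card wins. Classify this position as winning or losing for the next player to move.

Winning position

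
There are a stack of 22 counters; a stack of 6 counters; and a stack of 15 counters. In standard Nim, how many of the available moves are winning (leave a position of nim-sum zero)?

1

Compute the nim-sum pairwise:
22 ⊕ 6 = 16
16 ⊕ 15 = 31
The overall nim-sum is X = 31. A stack of size p has a winning move iff p XOR X < p (reduce it to p XOR X).
  22: 22 XOR 31 = 9 < 22 — winning move (to 9).
  6: 6 XOR 31 = 25 ≥ 6 — no move.
  15: 15 XOR 31 = 16 ≥ 15 — no move.
That gives 1 winning move.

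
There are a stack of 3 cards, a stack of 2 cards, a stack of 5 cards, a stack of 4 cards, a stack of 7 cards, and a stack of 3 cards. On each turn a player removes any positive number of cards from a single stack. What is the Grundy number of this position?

4

Compute the nim-sum pairwise:
3 ⊕ 2 = 1
1 ⊕ 5 = 4
4 ⊕ 4 = 0
0 ⊕ 7 = 7
7 ⊕ 3 = 4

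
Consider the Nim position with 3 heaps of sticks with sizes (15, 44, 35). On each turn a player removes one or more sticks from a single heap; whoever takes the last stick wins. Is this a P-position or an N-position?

Nim-sum: 15 XOR 44 XOR 35 = 0.
The nim-sum is 0, so this is a P-position: the player to move is in a losing position under optimal play.

P-position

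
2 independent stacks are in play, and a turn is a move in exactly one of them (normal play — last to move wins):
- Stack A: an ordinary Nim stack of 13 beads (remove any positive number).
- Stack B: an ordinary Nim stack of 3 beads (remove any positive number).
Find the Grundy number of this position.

14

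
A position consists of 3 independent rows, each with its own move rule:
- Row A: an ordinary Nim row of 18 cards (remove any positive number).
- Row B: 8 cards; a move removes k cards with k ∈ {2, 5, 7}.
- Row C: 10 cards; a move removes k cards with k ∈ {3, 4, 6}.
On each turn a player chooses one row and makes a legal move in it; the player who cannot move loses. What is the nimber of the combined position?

16

Row A is a plain Nim row of size 18, so its Grundy value is 18.
Build the Grundy sequence for row B with g(k) = mex{g(k−s) : s ∈ {2, 5, 7}, s ≤ k}:
k:     0  1  2  3  4  5  6  7  8
g(k):  0  0  1  1  0  2  1  3  2
So g(8) = 2.
Grundy values for row C (subtraction set {3, 4, 6}):
g(0) = mex{} = 0
g(1) = mex{} = 0
g(2) = mex{} = 0
g(3) = mex{0} = 1
g(4) = mex{0} = 1
g(5) = mex{0} = 1
g(6) = mex{0,1} = 2
g(7) = mex{0,1} = 2
g(8) = mex{0,1} = 2
g(9) = mex{1,2} = 0
g(10) = mex{1,2} = 0
So g(10) = 0.
The value of a disjunctive sum is the nim-sum of the parts.
Combined value = 18 ⊕ 2 ⊕ 0 = 16.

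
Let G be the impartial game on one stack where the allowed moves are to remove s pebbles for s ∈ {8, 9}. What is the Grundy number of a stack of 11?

1

Build the Grundy sequence with g(k) = mex{g(k−s) : s ∈ {8, 9}, s ≤ k}:
g(0) = mex{} = 0
g(1) = mex{} = 0
g(2) = mex{} = 0
g(3) = mex{} = 0
g(4) = mex{} = 0
g(5) = mex{} = 0
g(6) = mex{} = 0
g(7) = mex{} = 0
g(8) = mex{0} = 1
g(9) = mex{0} = 1
g(10) = mex{0} = 1
g(11) = mex{0} = 1
So g(11) = 1.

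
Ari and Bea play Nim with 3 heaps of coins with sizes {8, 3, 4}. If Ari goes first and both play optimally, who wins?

Ari wins

In binary:
  1000  (8)
  0011  (3)
  0100  (4)
  ----
  1111  (15)
The nim-sum is 15 ≠ 0, so this is an N-position: the player to move can win; Ari has a winning move.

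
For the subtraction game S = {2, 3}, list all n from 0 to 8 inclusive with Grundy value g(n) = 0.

Compute g(0), g(1), … for moves {2, 3}:
k:     0  1  2  3  4  5  6  7  8
g(k):  0  0  1  1  2  0  0  1  1
The P-positions (g = 0) in 0..8 are 0, 1, 5, 6.

0, 1, 5, 6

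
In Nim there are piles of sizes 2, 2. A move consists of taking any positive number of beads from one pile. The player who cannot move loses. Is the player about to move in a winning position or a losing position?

Losing position

Nim-sum: 2 ^ 2 = 0.
The nim-sum is 0, so this is a P-position: the player to move is in a losing position under optimal play.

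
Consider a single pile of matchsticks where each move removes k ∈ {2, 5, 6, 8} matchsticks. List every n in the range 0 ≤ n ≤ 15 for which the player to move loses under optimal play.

Compute g(0), g(1), … for moves {2, 5, 6, 8}:
k:     0  1  2  3  4  5  6  7  8  9 10 11 12 13 14 15
g(k):  0  0  1  1  0  2  1  3  2  2  3  0  2  1  0  0
The P-positions (g = 0) in 0..15 are 0, 1, 4, 11, 14, 15.

0, 1, 4, 11, 14, 15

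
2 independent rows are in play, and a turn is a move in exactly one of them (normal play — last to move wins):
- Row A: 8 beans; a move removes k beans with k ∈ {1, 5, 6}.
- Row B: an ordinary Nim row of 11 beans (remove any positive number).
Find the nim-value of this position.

Build the Grundy sequence for row A with g(k) = mex{g(k−s) : s ∈ {1, 5, 6}, s ≤ k}:
g(0) = mex{} = 0
g(1) = mex{0} = 1
g(2) = mex{1} = 0
g(3) = mex{0} = 1
g(4) = mex{1} = 0
g(5) = mex{0} = 1
g(6) = mex{0,1} = 2
g(7) = mex{0,1,2} = 3
g(8) = mex{0,1,3} = 2
So g(8) = 2.
Row B is a plain Nim row of size 11, so its Grundy value is 11.
By the Sprague-Grundy theorem, the Grundy value of a sum of independent games is the XOR of the component values.
Combined value = 2 XOR 11 = 9.

9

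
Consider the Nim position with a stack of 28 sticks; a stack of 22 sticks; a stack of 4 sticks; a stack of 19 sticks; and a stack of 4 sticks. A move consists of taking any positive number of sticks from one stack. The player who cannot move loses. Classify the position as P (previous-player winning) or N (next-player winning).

N-position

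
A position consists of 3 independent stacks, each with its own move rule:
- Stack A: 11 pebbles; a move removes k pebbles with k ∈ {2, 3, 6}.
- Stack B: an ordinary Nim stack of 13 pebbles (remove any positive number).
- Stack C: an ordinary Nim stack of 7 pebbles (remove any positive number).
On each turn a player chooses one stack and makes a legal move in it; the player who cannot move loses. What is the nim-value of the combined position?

11

Build the Grundy sequence for stack A with g(k) = mex{g(k−s) : s ∈ {2, 3, 6}, s ≤ k}:
g(0) = mex{} = 0
g(1) = mex{} = 0
g(2) = mex{0} = 1
g(3) = mex{0} = 1
g(4) = mex{0,1} = 2
g(5) = mex{1} = 0
g(6) = mex{0,1,2} = 3
g(7) = mex{0,2} = 1
g(8) = mex{0,1,3} = 2
g(9) = mex{1,3} = 0
g(10) = mex{1,2} = 0
g(11) = mex{0,2} = 1
So g(11) = 1.
Stack B is a plain Nim stack of size 13, so its Grundy value is 13.
Stack C is a plain Nim stack of size 7, so its Grundy value is 7.
By the Sprague-Grundy theorem, the Grundy value of a sum of independent games is the XOR of the component values.
Combined value = 1 ⊕ 13 ⊕ 7 = 11.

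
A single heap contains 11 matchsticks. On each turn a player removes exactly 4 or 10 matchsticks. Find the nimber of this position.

Grundy values for subtraction set {4, 10}:
k:     0  1  2  3  4  5  6  7  8  9 10 11
g(k):  0  0  0  0  1  1  1  1  0  0  2  2
So g(11) = 2.

2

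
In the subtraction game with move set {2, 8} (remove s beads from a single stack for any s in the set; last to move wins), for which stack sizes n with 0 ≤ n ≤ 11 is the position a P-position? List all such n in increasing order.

Grundy values for subtraction set {2, 8}:
k:     0  1  2  3  4  5  6  7  8  9 10 11
g(k):  0  0  1  1  0  0  1  1  2  2  0  0
The P-positions (g = 0) in 0..11 are 0, 1, 4, 5, 10, 11.

0, 1, 4, 5, 10, 11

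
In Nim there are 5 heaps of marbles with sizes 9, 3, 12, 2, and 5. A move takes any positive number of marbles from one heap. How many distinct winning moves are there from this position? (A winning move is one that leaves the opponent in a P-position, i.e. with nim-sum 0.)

3

Nim-sum: 9 XOR 3 XOR 12 XOR 2 XOR 5 = 1.
The overall nim-sum is X = 1. A heap of size p has a winning move iff p XOR X < p (reduce it to p XOR X).
  9: 9 XOR 1 = 8 < 9 — winning move (to 8).
  3: 3 XOR 1 = 2 < 3 — winning move (to 2).
  12: 12 XOR 1 = 13 ≥ 12 — no move.
  2: 2 XOR 1 = 3 ≥ 2 — no move.
  5: 5 XOR 1 = 4 < 5 — winning move (to 4).
That gives 3 winning moves.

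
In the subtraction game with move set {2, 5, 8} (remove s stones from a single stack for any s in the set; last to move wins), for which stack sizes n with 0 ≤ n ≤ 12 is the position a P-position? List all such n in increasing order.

Compute g(0), g(1), … for moves {2, 5, 8}:
k:     0  1  2  3  4  5  6  7  8  9 10 11 12
g(k):  0  0  1  1  0  2  1  0  2  1  0  0  1
The P-positions (g = 0) in 0..12 are 0, 1, 4, 7, 10, 11.

0, 1, 4, 7, 10, 11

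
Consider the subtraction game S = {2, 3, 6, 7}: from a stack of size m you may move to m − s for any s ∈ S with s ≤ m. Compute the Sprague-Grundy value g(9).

0

Compute g(0), g(1), … for moves {2, 3, 6, 7}:
g(0) = mex{} = 0
g(1) = mex{} = 0
g(2) = mex{0} = 1
g(3) = mex{0} = 1
g(4) = mex{0,1} = 2
g(5) = mex{1} = 0
g(6) = mex{0,1,2} = 3
g(7) = mex{0,2} = 1
g(8) = mex{0,1,3} = 2
g(9) = mex{1,3} = 0
So g(9) = 0.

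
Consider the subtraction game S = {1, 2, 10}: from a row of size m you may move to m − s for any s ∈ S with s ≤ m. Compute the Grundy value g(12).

0

Compute g(0), g(1), … for moves {1, 2, 10}:
k:     0  1  2  3  4  5  6  7  8  9 10 11 12
g(k):  0  1  2  0  1  2  0  1  2  0  1  2  0
So g(12) = 0.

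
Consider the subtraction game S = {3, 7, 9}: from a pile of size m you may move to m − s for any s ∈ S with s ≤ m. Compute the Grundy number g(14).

Grundy values for subtraction set {3, 7, 9}:
g(0) = mex{} = 0
g(1) = mex{} = 0
g(2) = mex{} = 0
g(3) = mex{0} = 1
g(4) = mex{0} = 1
g(5) = mex{0} = 1
g(6) = mex{1} = 0
g(7) = mex{0,1} = 2
g(8) = mex{0,1} = 2
g(9) = mex{0} = 1
g(10) = mex{0,1,2} = 3
g(11) = mex{0,1,2} = 3
g(12) = mex{1} = 0
g(13) = mex{0,1,3} = 2
g(14) = mex{1,2,3} = 0
So g(14) = 0.

0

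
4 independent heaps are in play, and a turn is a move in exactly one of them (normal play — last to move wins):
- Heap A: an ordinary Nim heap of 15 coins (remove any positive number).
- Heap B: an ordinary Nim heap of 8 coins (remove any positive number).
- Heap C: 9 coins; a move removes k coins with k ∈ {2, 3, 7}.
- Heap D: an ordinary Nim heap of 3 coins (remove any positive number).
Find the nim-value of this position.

Heap A is a plain Nim heap of size 15, so its Grundy value is 15.
Heap B is a plain Nim heap of size 8, so its Grundy value is 8.
Build the Grundy sequence for heap C with g(k) = mex{g(k−s) : s ∈ {2, 3, 7}, s ≤ k}:
k:     0  1  2  3  4  5  6  7  8  9
g(k):  0  0  1  1  2  0  0  1  1  2
So g(9) = 2.
Heap D is a plain Nim heap of size 3, so its Grundy value is 3.
The value of a disjunctive sum is the nim-sum of the parts.
Combined value = 15 XOR 8 XOR 2 XOR 3 = 6.

6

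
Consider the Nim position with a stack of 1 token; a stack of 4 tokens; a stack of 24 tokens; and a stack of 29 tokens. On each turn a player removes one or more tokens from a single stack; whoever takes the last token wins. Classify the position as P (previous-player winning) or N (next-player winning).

P-position

Write each in binary and XOR column by column:
  00001  (1)
  00100  (4)
  11000  (24)
  11101  (29)
  -----
  00000  (0)
The nim-sum is 0, so this is a P-position: the player to move is in a losing position under optimal play.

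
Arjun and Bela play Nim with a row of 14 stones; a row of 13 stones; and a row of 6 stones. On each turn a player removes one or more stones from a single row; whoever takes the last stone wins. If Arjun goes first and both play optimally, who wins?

Compute the nim-sum pairwise:
14 ⊕ 13 = 3
3 ⊕ 6 = 5
The nim-sum is 5 ≠ 0, so this is an N-position: the player to move can win; Arjun has a winning move.

Arjun wins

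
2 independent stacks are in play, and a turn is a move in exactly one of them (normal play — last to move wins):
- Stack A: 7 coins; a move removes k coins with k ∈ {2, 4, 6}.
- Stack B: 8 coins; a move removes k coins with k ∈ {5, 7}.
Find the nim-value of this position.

2

Build the Grundy sequence for stack A with g(k) = mex{g(k−s) : s ∈ {2, 4, 6}, s ≤ k}:
k:     0  1  2  3  4  5  6  7
g(k):  0  0  1  1  2  2  3  3
So g(7) = 3.
For stack B, compute g(0), g(1), … with moves {5, 7}:
k:     0  1  2  3  4  5  6  7  8
g(k):  0  0  0  0  0  1  1  1  1
So g(8) = 1.
By the Sprague-Grundy theorem, the Grundy value of a sum of independent games is the XOR of the component values.
Combined value = 3 XOR 1 = 2.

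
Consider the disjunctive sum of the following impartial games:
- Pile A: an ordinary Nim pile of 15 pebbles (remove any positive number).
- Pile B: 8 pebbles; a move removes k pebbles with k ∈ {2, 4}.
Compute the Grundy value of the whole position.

Pile A is a plain Nim pile of size 15, so its Grundy value is 15.
For pile B, compute g(0), g(1), … with moves {2, 4}:
k:     0  1  2  3  4  5  6  7  8
g(k):  0  0  1  1  2  2  0  0  1
So g(8) = 1.
The value of a disjunctive sum is the nim-sum of the parts.
Combined value = 15 XOR 1 = 14.

14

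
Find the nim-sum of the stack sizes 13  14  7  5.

Nim-sum: 13 XOR 14 XOR 7 XOR 5 = 1.

1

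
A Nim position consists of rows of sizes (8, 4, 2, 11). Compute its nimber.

5

Compute the nim-sum pairwise:
8 XOR 4 = 12
12 XOR 2 = 14
14 XOR 11 = 5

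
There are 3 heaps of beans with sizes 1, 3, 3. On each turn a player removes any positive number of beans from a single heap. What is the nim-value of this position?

Nim-sum: 1 ⊕ 3 ⊕ 3 = 1.

1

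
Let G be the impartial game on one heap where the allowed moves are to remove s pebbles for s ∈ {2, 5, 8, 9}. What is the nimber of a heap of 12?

2

Build the Grundy sequence with g(k) = mex{g(k−s) : s ∈ {2, 5, 8, 9}, s ≤ k}:
g(0) = mex{} = 0
g(1) = mex{} = 0
g(2) = mex{0} = 1
g(3) = mex{0} = 1
g(4) = mex{1} = 0
g(5) = mex{0,1} = 2
g(6) = mex{0} = 1
g(7) = mex{1,2} = 0
g(8) = mex{0,1} = 2
g(9) = mex{0} = 1
g(10) = mex{0,1,2} = 3
g(11) = mex{1} = 0
g(12) = mex{0,1,3} = 2
So g(12) = 2.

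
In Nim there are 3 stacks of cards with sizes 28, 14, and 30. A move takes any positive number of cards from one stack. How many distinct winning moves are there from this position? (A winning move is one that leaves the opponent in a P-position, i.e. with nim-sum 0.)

3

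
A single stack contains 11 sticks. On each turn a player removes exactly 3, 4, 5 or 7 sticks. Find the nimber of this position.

0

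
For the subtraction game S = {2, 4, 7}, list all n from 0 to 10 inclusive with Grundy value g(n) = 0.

0, 1, 6, 9

Build the Grundy sequence with g(k) = mex{g(k−s) : s ∈ {2, 4, 7}, s ≤ k}:
g(0) = mex{} = 0
g(1) = mex{} = 0
g(2) = mex{0} = 1
g(3) = mex{0} = 1
g(4) = mex{0,1} = 2
g(5) = mex{0,1} = 2
g(6) = mex{1,2} = 0
g(7) = mex{0,1,2} = 3
g(8) = mex{0,2} = 1
g(9) = mex{1,2,3} = 0
g(10) = mex{0,1} = 2
The P-positions (g = 0) in 0..10 are 0, 1, 6, 9.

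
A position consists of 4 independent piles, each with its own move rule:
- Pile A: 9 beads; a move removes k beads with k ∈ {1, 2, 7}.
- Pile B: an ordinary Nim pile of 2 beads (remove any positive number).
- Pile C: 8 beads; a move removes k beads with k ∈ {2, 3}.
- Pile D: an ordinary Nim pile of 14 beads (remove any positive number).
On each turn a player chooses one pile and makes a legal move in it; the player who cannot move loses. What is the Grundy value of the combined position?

For pile A, compute g(0), g(1), … with moves {1, 2, 7}:
g(0) = mex{} = 0
g(1) = mex{0} = 1
g(2) = mex{0,1} = 2
g(3) = mex{1,2} = 0
g(4) = mex{0,2} = 1
g(5) = mex{0,1} = 2
g(6) = mex{1,2} = 0
g(7) = mex{0,2} = 1
g(8) = mex{0,1} = 2
g(9) = mex{1,2} = 0
So g(9) = 0.
Pile B is a plain Nim pile of size 2, so its Grundy value is 2.
For pile C, compute g(0), g(1), … with moves {2, 3}:
g(0) = mex{} = 0
g(1) = mex{} = 0
g(2) = mex{0} = 1
g(3) = mex{0} = 1
g(4) = mex{0,1} = 2
g(5) = mex{1} = 0
g(6) = mex{1,2} = 0
g(7) = mex{0,2} = 1
g(8) = mex{0} = 1
So g(8) = 1.
Pile D is a plain Nim pile of size 14, so its Grundy value is 14.
The value of a disjunctive sum is the nim-sum of the parts.
Combined value = 0 ⊕ 2 ⊕ 1 ⊕ 14 = 13.

13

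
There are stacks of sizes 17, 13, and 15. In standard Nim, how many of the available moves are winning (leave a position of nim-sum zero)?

1

Bitwise XOR of the heap sizes:
  10001  (17)
  01101  (13)
  01111  (15)
  -----
  10011  (19)
The overall nim-sum is X = 19. A stack of size p has a winning move iff p XOR X < p (reduce it to p XOR X).
  17: 17 XOR 19 = 2 < 17 — winning move (to 2).
  13: 13 XOR 19 = 30 ≥ 13 — no move.
  15: 15 XOR 19 = 28 ≥ 15 — no move.
That gives 1 winning move.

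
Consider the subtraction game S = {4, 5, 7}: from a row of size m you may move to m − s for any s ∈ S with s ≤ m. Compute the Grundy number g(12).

0

Grundy values for subtraction set {4, 5, 7}:
k:     0  1  2  3  4  5  6  7  8  9 10 11 12
g(k):  0  0  0  0  1  1  1  1  2  2  2  0  0
So g(12) = 0.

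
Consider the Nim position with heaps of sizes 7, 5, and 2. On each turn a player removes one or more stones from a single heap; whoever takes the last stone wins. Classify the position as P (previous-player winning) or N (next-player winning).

In binary:
  111  (7)
  101  (5)
  010  (2)
  ---
  000  (0)
The nim-sum is 0, so this is a P-position: the player to move is in a losing position under optimal play.

P-position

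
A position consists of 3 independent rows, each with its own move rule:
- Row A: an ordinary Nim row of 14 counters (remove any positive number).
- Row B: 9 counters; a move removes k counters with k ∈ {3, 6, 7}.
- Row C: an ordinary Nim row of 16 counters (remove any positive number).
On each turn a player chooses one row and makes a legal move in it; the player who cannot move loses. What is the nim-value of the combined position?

29

Row A is a plain Nim row of size 14, so its Grundy value is 14.
Grundy values for row B (subtraction set {3, 6, 7}):
k:     0  1  2  3  4  5  6  7  8  9
g(k):  0  0  0  1  1  1  2  2  2  3
So g(9) = 3.
Row C is a plain Nim row of size 16, so its Grundy value is 16.
The value of a disjunctive sum is the nim-sum of the parts.
Combined value = 14 ⊕ 3 ⊕ 16 = 29.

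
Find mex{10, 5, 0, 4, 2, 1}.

3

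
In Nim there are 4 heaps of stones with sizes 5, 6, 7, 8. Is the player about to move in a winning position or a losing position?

Winning position

Bitwise XOR of the heap sizes:
  0101  (5)
  0110  (6)
  0111  (7)
  1000  (8)
  ----
  1100  (12)
The nim-sum is 12 ≠ 0, so this is an N-position: the player to move can win.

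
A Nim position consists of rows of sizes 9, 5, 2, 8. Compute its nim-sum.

6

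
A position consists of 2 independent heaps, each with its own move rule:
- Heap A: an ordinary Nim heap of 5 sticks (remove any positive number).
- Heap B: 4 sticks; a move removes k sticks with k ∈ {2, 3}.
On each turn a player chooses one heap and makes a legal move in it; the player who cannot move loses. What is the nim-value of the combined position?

7

Heap A is a plain Nim heap of size 5, so its Grundy value is 5.
For heap B, compute g(0), g(1), … with moves {2, 3}:
k:     0  1  2  3  4
g(k):  0  0  1  1  2
So g(4) = 2.
The value of a disjunctive sum is the nim-sum of the parts.
Combined value = 5 ⊕ 2 = 7.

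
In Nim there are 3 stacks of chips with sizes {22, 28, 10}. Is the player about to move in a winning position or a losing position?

Compute the nim-sum pairwise:
22 ⊕ 28 = 10
10 ⊕ 10 = 0
The nim-sum is 0, so this is a P-position: the player to move is in a losing position under optimal play.

Losing position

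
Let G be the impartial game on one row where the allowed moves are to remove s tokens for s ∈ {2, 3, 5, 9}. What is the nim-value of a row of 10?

Build the Grundy sequence with g(k) = mex{g(k−s) : s ∈ {2, 3, 5, 9}, s ≤ k}:
k:     0  1  2  3  4  5  6  7  8  9 10
g(k):  0  0  1  1  2  2  3  0  0  1  1
So g(10) = 1.

1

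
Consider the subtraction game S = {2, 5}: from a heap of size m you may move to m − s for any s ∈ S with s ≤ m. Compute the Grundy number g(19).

Build the Grundy sequence with g(k) = mex{g(k−s) : s ∈ {2, 5}, s ≤ k}:
k:     0  1  2  3  4  5  6  7  8  9 10 11 12 13 14 15 16 17 18 19
g(k):  0  0  1  1  0  2  1  0  0  1  1  0  2  1  0  0  1  1  0  2
So g(19) = 2.

2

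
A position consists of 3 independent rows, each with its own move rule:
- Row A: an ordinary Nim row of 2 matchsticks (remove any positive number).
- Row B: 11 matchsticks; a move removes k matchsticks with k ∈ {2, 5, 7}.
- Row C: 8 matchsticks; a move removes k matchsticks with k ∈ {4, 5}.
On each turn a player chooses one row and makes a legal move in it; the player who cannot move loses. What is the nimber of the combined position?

3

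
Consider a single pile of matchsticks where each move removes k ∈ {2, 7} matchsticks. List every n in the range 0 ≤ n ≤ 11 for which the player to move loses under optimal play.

0, 1, 4, 5, 9, 10

Compute g(0), g(1), … for moves {2, 7}:
k:     0  1  2  3  4  5  6  7  8  9 10 11
g(k):  0  0  1  1  0  0  1  1  2  0  0  1
The P-positions (g = 0) in 0..11 are 0, 1, 4, 5, 9, 10.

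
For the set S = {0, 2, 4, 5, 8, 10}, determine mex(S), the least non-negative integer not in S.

1

0 is in the set but 1 is not, so the mex is 1.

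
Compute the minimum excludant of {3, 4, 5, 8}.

0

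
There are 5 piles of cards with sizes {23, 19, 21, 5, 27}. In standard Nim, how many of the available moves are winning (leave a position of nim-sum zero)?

In binary:
  10111  (23)
  10011  (19)
  10101  (21)
  00101  (5)
  11011  (27)
  -----
  01111  (15)
The overall nim-sum is X = 15. A pile of size p has a winning move iff p XOR X < p (reduce it to p XOR X).
  23: 23 XOR 15 = 24 ≥ 23 — no move.
  19: 19 XOR 15 = 28 ≥ 19 — no move.
  21: 21 XOR 15 = 26 ≥ 21 — no move.
  5: 5 XOR 15 = 10 ≥ 5 — no move.
  27: 27 XOR 15 = 20 < 27 — winning move (to 20).
That gives 1 winning move.

1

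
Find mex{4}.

0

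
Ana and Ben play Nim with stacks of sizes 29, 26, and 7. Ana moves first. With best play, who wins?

Nim-sum: 29 XOR 26 XOR 7 = 0.
The nim-sum is 0, so this is a P-position: the player to move is in a losing position under optimal play; Ana is about to move from it and so loses — Ben wins.

Ben wins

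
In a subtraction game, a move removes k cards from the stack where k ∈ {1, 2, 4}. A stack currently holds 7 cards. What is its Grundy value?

1

Compute g(0), g(1), … for moves {1, 2, 4}:
g(0) = mex{} = 0
g(1) = mex{0} = 1
g(2) = mex{0,1} = 2
g(3) = mex{1,2} = 0
g(4) = mex{0,2} = 1
g(5) = mex{0,1} = 2
g(6) = mex{1,2} = 0
g(7) = mex{0,2} = 1
So g(7) = 1.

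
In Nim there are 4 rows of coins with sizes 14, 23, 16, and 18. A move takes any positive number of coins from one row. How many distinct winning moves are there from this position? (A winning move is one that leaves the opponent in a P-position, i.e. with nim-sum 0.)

Bitwise XOR of the heap sizes:
  01110  (14)
  10111  (23)
  10000  (16)
  10010  (18)
  -----
  11011  (27)
The overall nim-sum is X = 27. A row of size p has a winning move iff p XOR X < p (reduce it to p XOR X).
  14: 14 XOR 27 = 21 ≥ 14 — no move.
  23: 23 XOR 27 = 12 < 23 — winning move (to 12).
  16: 16 XOR 27 = 11 < 16 — winning move (to 11).
  18: 18 XOR 27 = 9 < 18 — winning move (to 9).
That gives 3 winning moves.

3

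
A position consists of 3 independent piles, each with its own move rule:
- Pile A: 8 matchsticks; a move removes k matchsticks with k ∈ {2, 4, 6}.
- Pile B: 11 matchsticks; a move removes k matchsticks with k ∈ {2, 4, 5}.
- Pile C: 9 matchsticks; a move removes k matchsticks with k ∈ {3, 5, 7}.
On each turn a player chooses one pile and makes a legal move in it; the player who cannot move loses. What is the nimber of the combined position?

1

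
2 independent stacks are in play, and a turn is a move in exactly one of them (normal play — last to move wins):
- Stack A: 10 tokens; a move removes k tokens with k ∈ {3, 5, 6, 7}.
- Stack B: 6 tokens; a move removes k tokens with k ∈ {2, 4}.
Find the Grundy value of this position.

0

For stack A, compute g(0), g(1), … with moves {3, 5, 6, 7}:
g(0) = mex{} = 0
g(1) = mex{} = 0
g(2) = mex{} = 0
g(3) = mex{0} = 1
g(4) = mex{0} = 1
g(5) = mex{0} = 1
g(6) = mex{0,1} = 2
g(7) = mex{0,1} = 2
g(8) = mex{0,1} = 2
g(9) = mex{0,1,2} = 3
g(10) = mex{1,2} = 0
So g(10) = 0.
Build the Grundy sequence for stack B with g(k) = mex{g(k−s) : s ∈ {2, 4}, s ≤ k}:
g(0) = mex{} = 0
g(1) = mex{} = 0
g(2) = mex{0} = 1
g(3) = mex{0} = 1
g(4) = mex{0,1} = 2
g(5) = mex{0,1} = 2
g(6) = mex{1,2} = 0
So g(6) = 0.
By the Sprague-Grundy theorem, the Grundy value of a sum of independent games is the XOR of the component values.
Combined value = 0 ⊕ 0 = 0.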